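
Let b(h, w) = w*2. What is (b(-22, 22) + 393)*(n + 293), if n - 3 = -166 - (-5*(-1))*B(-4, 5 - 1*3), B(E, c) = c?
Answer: 52440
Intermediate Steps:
b(h, w) = 2*w
n = -173 (n = 3 + (-166 - (-5*(-1))*(5 - 1*3)) = 3 + (-166 - 5*(5 - 3)) = 3 + (-166 - 5*2) = 3 + (-166 - 1*10) = 3 + (-166 - 10) = 3 - 176 = -173)
(b(-22, 22) + 393)*(n + 293) = (2*22 + 393)*(-173 + 293) = (44 + 393)*120 = 437*120 = 52440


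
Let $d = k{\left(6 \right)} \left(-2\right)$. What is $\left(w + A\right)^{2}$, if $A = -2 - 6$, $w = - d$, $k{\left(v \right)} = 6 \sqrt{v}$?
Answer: $928 - 192 \sqrt{6} \approx 457.7$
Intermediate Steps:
$d = - 12 \sqrt{6}$ ($d = 6 \sqrt{6} \left(-2\right) = - 12 \sqrt{6} \approx -29.394$)
$w = 12 \sqrt{6}$ ($w = - \left(-12\right) \sqrt{6} = 12 \sqrt{6} \approx 29.394$)
$A = -8$ ($A = -2 - 6 = -8$)
$\left(w + A\right)^{2} = \left(12 \sqrt{6} - 8\right)^{2} = \left(-8 + 12 \sqrt{6}\right)^{2}$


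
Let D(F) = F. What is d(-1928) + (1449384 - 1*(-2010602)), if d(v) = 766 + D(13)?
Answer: 3460765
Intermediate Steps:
d(v) = 779 (d(v) = 766 + 13 = 779)
d(-1928) + (1449384 - 1*(-2010602)) = 779 + (1449384 - 1*(-2010602)) = 779 + (1449384 + 2010602) = 779 + 3459986 = 3460765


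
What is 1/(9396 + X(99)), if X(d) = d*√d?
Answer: 116/1077957 - 11*√11/3233871 ≈ 9.6329e-5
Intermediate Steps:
X(d) = d^(3/2)
1/(9396 + X(99)) = 1/(9396 + 99^(3/2)) = 1/(9396 + 297*√11)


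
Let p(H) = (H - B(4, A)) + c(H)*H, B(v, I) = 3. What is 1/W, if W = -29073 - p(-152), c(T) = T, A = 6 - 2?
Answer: -1/52022 ≈ -1.9223e-5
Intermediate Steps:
A = 4
p(H) = -3 + H + H² (p(H) = (H - 1*3) + H*H = (H - 3) + H² = (-3 + H) + H² = -3 + H + H²)
W = -52022 (W = -29073 - (-3 - 152 + (-152)²) = -29073 - (-3 - 152 + 23104) = -29073 - 1*22949 = -29073 - 22949 = -52022)
1/W = 1/(-52022) = -1/52022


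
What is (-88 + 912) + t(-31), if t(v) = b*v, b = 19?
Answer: 235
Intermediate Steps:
t(v) = 19*v
(-88 + 912) + t(-31) = (-88 + 912) + 19*(-31) = 824 - 589 = 235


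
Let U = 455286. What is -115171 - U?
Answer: -570457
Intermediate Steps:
-115171 - U = -115171 - 1*455286 = -115171 - 455286 = -570457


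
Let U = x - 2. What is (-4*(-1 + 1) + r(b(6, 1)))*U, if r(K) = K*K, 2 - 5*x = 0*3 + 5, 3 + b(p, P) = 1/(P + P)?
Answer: -65/4 ≈ -16.250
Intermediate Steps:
b(p, P) = -3 + 1/(2*P) (b(p, P) = -3 + 1/(P + P) = -3 + 1/(2*P))
x = -3/5 (x = 2/5 - (0*3 + 5)/5 = 2/5 - (0 + 5)/5 = 2/5 - 1/5*5 = 2/5 - 1 = -3/5 ≈ -0.60000)
U = -13/5 (U = -3/5 - 2 = -13/5 ≈ -2.6000)
r(K) = K**2
(-4*(-1 + 1) + r(b(6, 1)))*U = (-4*(-1 + 1) + (-3 + (1/2)/1)**2)*(-13/5) = (-4*0 + (-3 + (1/2)*1)**2)*(-13/5) = (0 + (-3 + 1/2)**2)*(-13/5) = (0 + (-5/2)**2)*(-13/5) = (0 + 25/4)*(-13/5) = (25/4)*(-13/5) = -65/4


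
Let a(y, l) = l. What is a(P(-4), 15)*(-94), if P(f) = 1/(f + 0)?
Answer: -1410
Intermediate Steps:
P(f) = 1/f
a(P(-4), 15)*(-94) = 15*(-94) = -1410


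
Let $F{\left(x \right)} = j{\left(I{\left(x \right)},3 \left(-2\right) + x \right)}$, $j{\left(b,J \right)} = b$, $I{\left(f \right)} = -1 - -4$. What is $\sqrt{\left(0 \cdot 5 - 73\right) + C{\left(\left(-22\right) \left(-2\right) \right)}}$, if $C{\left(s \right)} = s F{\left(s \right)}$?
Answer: $\sqrt{59} \approx 7.6811$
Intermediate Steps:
$I{\left(f \right)} = 3$ ($I{\left(f \right)} = -1 + 4 = 3$)
$F{\left(x \right)} = 3$
$C{\left(s \right)} = 3 s$ ($C{\left(s \right)} = s 3 = 3 s$)
$\sqrt{\left(0 \cdot 5 - 73\right) + C{\left(\left(-22\right) \left(-2\right) \right)}} = \sqrt{\left(0 \cdot 5 - 73\right) + 3 \left(\left(-22\right) \left(-2\right)\right)} = \sqrt{\left(0 - 73\right) + 3 \cdot 44} = \sqrt{-73 + 132} = \sqrt{59}$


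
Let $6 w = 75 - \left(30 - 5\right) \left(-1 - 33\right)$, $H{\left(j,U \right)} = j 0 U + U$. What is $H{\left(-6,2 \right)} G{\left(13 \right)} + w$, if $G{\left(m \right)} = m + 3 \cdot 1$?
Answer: $\frac{1117}{6} \approx 186.17$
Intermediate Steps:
$H{\left(j,U \right)} = U$ ($H{\left(j,U \right)} = 0 U + U = 0 + U = U$)
$w = \frac{925}{6}$ ($w = \frac{75 - \left(30 - 5\right) \left(-1 - 33\right)}{6} = \frac{75 - 25 \left(-34\right)}{6} = \frac{75 - -850}{6} = \frac{75 + 850}{6} = \frac{1}{6} \cdot 925 = \frac{925}{6} \approx 154.17$)
$G{\left(m \right)} = 3 + m$ ($G{\left(m \right)} = m + 3 = 3 + m$)
$H{\left(-6,2 \right)} G{\left(13 \right)} + w = 2 \left(3 + 13\right) + \frac{925}{6} = 2 \cdot 16 + \frac{925}{6} = 32 + \frac{925}{6} = \frac{1117}{6}$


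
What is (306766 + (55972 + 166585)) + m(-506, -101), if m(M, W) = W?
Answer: 529222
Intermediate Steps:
(306766 + (55972 + 166585)) + m(-506, -101) = (306766 + (55972 + 166585)) - 101 = (306766 + 222557) - 101 = 529323 - 101 = 529222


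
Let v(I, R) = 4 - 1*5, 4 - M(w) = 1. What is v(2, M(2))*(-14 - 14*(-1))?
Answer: 0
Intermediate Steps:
M(w) = 3 (M(w) = 4 - 1*1 = 4 - 1 = 3)
v(I, R) = -1 (v(I, R) = 4 - 5 = -1)
v(2, M(2))*(-14 - 14*(-1)) = -(-14 - 14*(-1)) = -(-14 + 14) = -1*0 = 0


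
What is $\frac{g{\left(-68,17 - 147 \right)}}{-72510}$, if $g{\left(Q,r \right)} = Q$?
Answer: $\frac{34}{36255} \approx 0.0009378$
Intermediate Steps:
$\frac{g{\left(-68,17 - 147 \right)}}{-72510} = - \frac{68}{-72510} = \left(-68\right) \left(- \frac{1}{72510}\right) = \frac{34}{36255}$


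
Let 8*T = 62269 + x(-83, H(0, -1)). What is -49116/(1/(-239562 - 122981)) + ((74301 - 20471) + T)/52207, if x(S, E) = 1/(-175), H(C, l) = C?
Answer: 650742681728390737/36544900 ≈ 1.7807e+10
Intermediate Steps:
x(S, E) = -1/175
T = 5448537/700 (T = (62269 - 1/175)/8 = (1/8)*(10897074/175) = 5448537/700 ≈ 7783.6)
-49116/(1/(-239562 - 122981)) + ((74301 - 20471) + T)/52207 = -49116/(1/(-239562 - 122981)) + ((74301 - 20471) + 5448537/700)/52207 = -49116/(1/(-362543)) + (53830 + 5448537/700)*(1/52207) = -49116/(-1/362543) + (43129537/700)*(1/52207) = -49116*(-362543) + 43129537/36544900 = 17806661988 + 43129537/36544900 = 650742681728390737/36544900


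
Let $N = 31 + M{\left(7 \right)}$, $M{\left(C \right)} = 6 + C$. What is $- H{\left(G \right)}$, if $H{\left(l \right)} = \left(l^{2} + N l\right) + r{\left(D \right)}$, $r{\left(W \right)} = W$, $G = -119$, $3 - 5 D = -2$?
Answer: $-8926$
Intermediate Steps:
$D = 1$ ($D = \frac{3}{5} - - \frac{2}{5} = \frac{3}{5} + \frac{2}{5} = 1$)
$N = 44$ ($N = 31 + \left(6 + 7\right) = 31 + 13 = 44$)
$H{\left(l \right)} = 1 + l^{2} + 44 l$ ($H{\left(l \right)} = \left(l^{2} + 44 l\right) + 1 = 1 + l^{2} + 44 l$)
$- H{\left(G \right)} = - (1 + \left(-119\right)^{2} + 44 \left(-119\right)) = - (1 + 14161 - 5236) = \left(-1\right) 8926 = -8926$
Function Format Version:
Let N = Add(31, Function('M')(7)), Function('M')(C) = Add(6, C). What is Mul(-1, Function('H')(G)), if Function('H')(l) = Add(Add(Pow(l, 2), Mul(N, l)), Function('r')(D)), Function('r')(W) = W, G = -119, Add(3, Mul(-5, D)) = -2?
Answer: -8926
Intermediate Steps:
D = 1 (D = Add(Rational(3, 5), Mul(Rational(-1, 5), -2)) = Add(Rational(3, 5), Rational(2, 5)) = 1)
N = 44 (N = Add(31, Add(6, 7)) = Add(31, 13) = 44)
Function('H')(l) = Add(1, Pow(l, 2), Mul(44, l)) (Function('H')(l) = Add(Add(Pow(l, 2), Mul(44, l)), 1) = Add(1, Pow(l, 2), Mul(44, l)))
Mul(-1, Function('H')(G)) = Mul(-1, Add(1, Pow(-119, 2), Mul(44, -119))) = Mul(-1, Add(1, 14161, -5236)) = Mul(-1, 8926) = -8926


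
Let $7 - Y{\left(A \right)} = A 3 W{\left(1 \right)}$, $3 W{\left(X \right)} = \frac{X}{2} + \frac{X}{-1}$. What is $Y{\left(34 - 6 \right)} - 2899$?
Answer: $-2878$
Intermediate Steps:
$W{\left(X \right)} = - \frac{X}{6}$ ($W{\left(X \right)} = \frac{\frac{X}{2} + \frac{X}{-1}}{3} = \frac{X \frac{1}{2} + X \left(-1\right)}{3} = \frac{\frac{X}{2} - X}{3} = \frac{\left(- \frac{1}{2}\right) X}{3} = - \frac{X}{6}$)
$Y{\left(A \right)} = 7 + \frac{A}{2}$ ($Y{\left(A \right)} = 7 - A 3 \left(\left(- \frac{1}{6}\right) 1\right) = 7 - 3 A \left(- \frac{1}{6}\right) = 7 - - \frac{A}{2} = 7 + \frac{A}{2}$)
$Y{\left(34 - 6 \right)} - 2899 = \left(7 + \frac{34 - 6}{2}\right) - 2899 = \left(7 + \frac{1}{2} \cdot 28\right) - 2899 = \left(7 + 14\right) - 2899 = 21 - 2899 = -2878$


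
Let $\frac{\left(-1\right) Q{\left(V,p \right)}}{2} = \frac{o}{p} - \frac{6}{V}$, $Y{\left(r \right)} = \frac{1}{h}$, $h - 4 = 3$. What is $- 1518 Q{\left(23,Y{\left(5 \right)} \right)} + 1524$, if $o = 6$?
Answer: $128244$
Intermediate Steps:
$h = 7$ ($h = 4 + 3 = 7$)
$Y{\left(r \right)} = \frac{1}{7}$
$Q{\left(V,p \right)} = - \frac{12}{p} + \frac{12}{V}$ ($Q{\left(V,p \right)} = - 2 \left(\frac{6}{p} - \frac{6}{V}\right) = - 2 \left(- \frac{6}{V} + \frac{6}{p}\right) = - \frac{12}{p} + \frac{12}{V}$)
$- 1518 Q{\left(23,Y{\left(5 \right)} \right)} + 1524 = - 1518 \left(- 12 \frac{1}{\frac{1}{7}} + \frac{12}{23}\right) + 1524 = - 1518 \left(\left(-12\right) 7 + 12 \cdot \frac{1}{23}\right) + 1524 = - 1518 \left(-84 + \frac{12}{23}\right) + 1524 = \left(-1518\right) \left(- \frac{1920}{23}\right) + 1524 = 126720 + 1524 = 128244$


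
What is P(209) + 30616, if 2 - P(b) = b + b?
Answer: 30200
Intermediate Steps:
P(b) = 2 - 2*b (P(b) = 2 - (b + b) = 2 - 2*b)
P(209) + 30616 = (2 - 2*209) + 30616 = (2 - 418) + 30616 = -416 + 30616 = 30200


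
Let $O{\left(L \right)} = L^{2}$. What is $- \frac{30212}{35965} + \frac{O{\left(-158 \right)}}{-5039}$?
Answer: $- \frac{1050068528}{181227635} \approx -5.7942$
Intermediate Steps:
$- \frac{30212}{35965} + \frac{O{\left(-158 \right)}}{-5039} = - \frac{30212}{35965} + \frac{\left(-158\right)^{2}}{-5039} = \left(-30212\right) \frac{1}{35965} + 24964 \left(- \frac{1}{5039}\right) = - \frac{30212}{35965} - \frac{24964}{5039} = - \frac{1050068528}{181227635}$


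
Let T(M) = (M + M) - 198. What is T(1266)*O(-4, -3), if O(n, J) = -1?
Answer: -2334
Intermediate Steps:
T(M) = -198 + 2*M (T(M) = 2*M - 198 = -198 + 2*M)
T(1266)*O(-4, -3) = (-198 + 2*1266)*(-1) = (-198 + 2532)*(-1) = 2334*(-1) = -2334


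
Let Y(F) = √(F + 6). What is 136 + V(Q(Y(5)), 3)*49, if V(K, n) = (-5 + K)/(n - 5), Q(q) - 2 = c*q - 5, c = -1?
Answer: 332 + 49*√11/2 ≈ 413.26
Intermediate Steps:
Y(F) = √(6 + F)
Q(q) = -3 - q (Q(q) = 2 + (-q - 5) = 2 + (-5 - q) = -3 - q)
V(K, n) = (-5 + K)/(-5 + n)
136 + V(Q(Y(5)), 3)*49 = 136 + ((-5 + (-3 - √(6 + 5)))/(-5 + 3))*49 = 136 + ((-5 + (-3 - √11))/(-2))*49 = 136 - (-8 - √11)/2*49 = 136 + (4 + √11/2)*49 = 136 + (196 + 49*√11/2) = 332 + 49*√11/2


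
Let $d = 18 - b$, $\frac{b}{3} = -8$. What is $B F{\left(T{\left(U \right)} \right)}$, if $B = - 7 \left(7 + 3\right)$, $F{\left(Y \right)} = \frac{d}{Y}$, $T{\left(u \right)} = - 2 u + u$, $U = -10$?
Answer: $-294$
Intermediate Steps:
$b = -24$ ($b = 3 \left(-8\right) = -24$)
$T{\left(u \right)} = - u$
$d = 42$ ($d = 18 - -24 = 18 + 24 = 42$)
$F{\left(Y \right)} = \frac{42}{Y}$
$B = -70$ ($B = \left(-7\right) 10 = -70$)
$B F{\left(T{\left(U \right)} \right)} = - 70 \frac{42}{\left(-1\right) \left(-10\right)} = - 70 \cdot \frac{42}{10} = - 70 \cdot 42 \cdot \frac{1}{10} = \left(-70\right) \frac{21}{5} = -294$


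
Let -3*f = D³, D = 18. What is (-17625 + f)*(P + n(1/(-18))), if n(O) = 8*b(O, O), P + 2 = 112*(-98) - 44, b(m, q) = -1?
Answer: 215846070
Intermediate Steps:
f = -1944 (f = -⅓*18³ = -⅓*5832 = -1944)
P = -11022 (P = -2 + (112*(-98) - 44) = -2 + (-10976 - 44) = -2 - 11020 = -11022)
n(O) = -8 (n(O) = 8*(-1) = -8)
(-17625 + f)*(P + n(1/(-18))) = (-17625 - 1944)*(-11022 - 8) = -19569*(-11030) = 215846070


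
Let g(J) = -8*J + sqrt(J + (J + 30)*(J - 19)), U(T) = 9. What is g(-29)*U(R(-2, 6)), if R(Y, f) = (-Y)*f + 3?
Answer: 2088 + 9*I*sqrt(77) ≈ 2088.0 + 78.975*I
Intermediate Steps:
R(Y, f) = 3 - Y*f (R(Y, f) = -Y*f + 3 = 3 - Y*f)
g(J) = sqrt(J + (-19 + J)*(30 + J)) - 8*J (g(J) = -8*J + sqrt(J + (30 + J)*(-19 + J)) = -8*J + sqrt(J + (-19 + J)*(30 + J)) = sqrt(J + (-19 + J)*(30 + J)) - 8*J)
g(-29)*U(R(-2, 6)) = (sqrt(-570 + (-29)**2 + 12*(-29)) - 8*(-29))*9 = (sqrt(-570 + 841 - 348) + 232)*9 = (sqrt(-77) + 232)*9 = (I*sqrt(77) + 232)*9 = (232 + I*sqrt(77))*9 = 2088 + 9*I*sqrt(77)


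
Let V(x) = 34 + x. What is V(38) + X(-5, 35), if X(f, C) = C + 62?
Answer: 169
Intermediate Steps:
X(f, C) = 62 + C
V(38) + X(-5, 35) = (34 + 38) + (62 + 35) = 72 + 97 = 169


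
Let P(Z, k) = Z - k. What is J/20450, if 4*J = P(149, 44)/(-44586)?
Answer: -7/243142320 ≈ -2.8790e-8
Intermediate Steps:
J = -35/59448 (J = ((149 - 1*44)/(-44586))/4 = ((149 - 44)*(-1/44586))/4 = (105*(-1/44586))/4 = (¼)*(-35/14862) = -35/59448 ≈ -0.00058875)
J/20450 = -35/59448/20450 = -35/59448*1/20450 = -7/243142320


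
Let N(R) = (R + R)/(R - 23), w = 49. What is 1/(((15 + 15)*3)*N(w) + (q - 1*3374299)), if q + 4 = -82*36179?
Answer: -13/82428343 ≈ -1.5771e-7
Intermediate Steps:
q = -2966682 (q = -4 - 82*36179 = -4 - 2966678 = -2966682)
N(R) = 2*R/(-23 + R) (N(R) = (2*R)/(-23 + R) = 2*R/(-23 + R))
1/(((15 + 15)*3)*N(w) + (q - 1*3374299)) = 1/(((15 + 15)*3)*(2*49/(-23 + 49)) + (-2966682 - 1*3374299)) = 1/((30*3)*(2*49/26) + (-2966682 - 3374299)) = 1/(90*(2*49*(1/26)) - 6340981) = 1/(90*(49/13) - 6340981) = 1/(4410/13 - 6340981) = 1/(-82428343/13) = -13/82428343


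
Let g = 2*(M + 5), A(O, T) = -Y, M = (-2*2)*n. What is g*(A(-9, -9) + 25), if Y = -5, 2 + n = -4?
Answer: 1740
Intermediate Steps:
n = -6 (n = -2 - 4 = -6)
M = 24 (M = -2*2*(-6) = -4*(-6) = 24)
A(O, T) = 5 (A(O, T) = -1*(-5) = 5)
g = 58 (g = 2*(24 + 5) = 2*29 = 58)
g*(A(-9, -9) + 25) = 58*(5 + 25) = 58*30 = 1740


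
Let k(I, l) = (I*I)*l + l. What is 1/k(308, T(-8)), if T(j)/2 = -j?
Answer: 1/1517840 ≈ 6.5883e-7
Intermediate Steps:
T(j) = -2*j (T(j) = 2*(-j) = -2*j)
k(I, l) = l + l*I² (k(I, l) = I²*l + l = l*I² + l = l + l*I²)
1/k(308, T(-8)) = 1/((-2*(-8))*(1 + 308²)) = 1/(16*(1 + 94864)) = 1/(16*94865) = 1/1517840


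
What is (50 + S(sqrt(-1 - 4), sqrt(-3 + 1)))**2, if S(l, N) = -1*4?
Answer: 2116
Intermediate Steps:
S(l, N) = -4
(50 + S(sqrt(-1 - 4), sqrt(-3 + 1)))**2 = (50 - 4)**2 = 46**2 = 2116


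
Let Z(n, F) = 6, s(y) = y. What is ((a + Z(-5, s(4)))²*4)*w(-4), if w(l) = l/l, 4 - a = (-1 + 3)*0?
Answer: 400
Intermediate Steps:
a = 4 (a = 4 - (-1 + 3)*0 = 4 - 2*0 = 4 - 1*0 = 4 + 0 = 4)
w(l) = 1
((a + Z(-5, s(4)))²*4)*w(-4) = ((4 + 6)²*4)*1 = (10²*4)*1 = (100*4)*1 = 400*1 = 400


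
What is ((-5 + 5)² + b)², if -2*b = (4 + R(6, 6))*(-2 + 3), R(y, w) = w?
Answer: 25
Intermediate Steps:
b = -5 (b = -(4 + 6)*(-2 + 3)/2 = -5 ≈ -5.0000)
((-5 + 5)² + b)² = ((-5 + 5)² - 5)² = (0² - 5)² = (0 - 5)² = (-5)² = 25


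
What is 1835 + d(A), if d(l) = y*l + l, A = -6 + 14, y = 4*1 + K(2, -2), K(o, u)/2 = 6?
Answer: 1971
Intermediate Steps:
K(o, u) = 12 (K(o, u) = 2*6 = 12)
y = 16 (y = 4*1 + 12 = 4 + 12 = 16)
A = 8
d(l) = 17*l (d(l) = 16*l + l = 17*l)
1835 + d(A) = 1835 + 17*8 = 1835 + 136 = 1971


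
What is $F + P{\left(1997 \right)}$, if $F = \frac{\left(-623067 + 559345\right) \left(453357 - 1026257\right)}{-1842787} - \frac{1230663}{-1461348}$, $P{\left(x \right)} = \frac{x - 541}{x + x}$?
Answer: $- \frac{5072875287257436115}{256087015926732} \approx -19809.0$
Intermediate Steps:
$P{\left(x \right)} = \frac{-541 + x}{2 x}$
$F = - \frac{2540294763627839}{128235861756}$ ($F = \left(-63722\right) \left(-572900\right) \left(- \frac{1}{1842787}\right) - - \frac{58603}{69588} = 36506333800 \left(- \frac{1}{1842787}\right) + \frac{58603}{69588} = - \frac{36506333800}{1842787} + \frac{58603}{69588} = - \frac{2540294763627839}{128235861756} \approx -19810.0$)
$F + P{\left(1997 \right)} = - \frac{2540294763627839}{128235861756} + \frac{-541 + 1997}{2 \cdot 1997} = - \frac{2540294763627839}{128235861756} + \frac{1}{2} \cdot \frac{1}{1997} \cdot 1456 = - \frac{2540294763627839}{128235861756} + \frac{728}{1997} = - \frac{5072875287257436115}{256087015926732}$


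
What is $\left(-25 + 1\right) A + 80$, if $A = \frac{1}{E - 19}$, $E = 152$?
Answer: $\frac{10616}{133} \approx 79.82$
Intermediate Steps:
$A = \frac{1}{133}$ ($A = \frac{1}{152 - 19} = \frac{1}{133} \approx 0.0075188$)
$\left(-25 + 1\right) A + 80 = \left(-25 + 1\right) \frac{1}{133} + 80 = \left(-24\right) \frac{1}{133} + 80 = - \frac{24}{133} + 80 = \frac{10616}{133}$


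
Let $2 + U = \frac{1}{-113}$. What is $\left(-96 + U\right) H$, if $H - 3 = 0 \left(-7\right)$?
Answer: $- \frac{33225}{113} \approx -294.03$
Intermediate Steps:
$H = 3$ ($H = 3 + 0 \left(-7\right) = 3 + 0 = 3$)
$U = - \frac{227}{113}$ ($U = -2 + \frac{1}{-113} = -2 - \frac{1}{113} = - \frac{227}{113} \approx -2.0089$)
$\left(-96 + U\right) H = \left(-96 - \frac{227}{113}\right) 3 = \left(- \frac{11075}{113}\right) 3 = - \frac{33225}{113}$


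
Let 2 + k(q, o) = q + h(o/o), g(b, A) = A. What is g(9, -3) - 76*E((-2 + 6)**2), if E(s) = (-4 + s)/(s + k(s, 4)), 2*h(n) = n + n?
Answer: -1005/31 ≈ -32.419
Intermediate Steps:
h(n) = n (h(n) = (n + n)/2 = (2*n)/2 = n)
k(q, o) = -1 + q (k(q, o) = -2 + (q + o/o) = -2 + (q + 1) = -2 + (1 + q) = -1 + q)
E(s) = (-4 + s)/(-1 + 2*s) (E(s) = (-4 + s)/(s + (-1 + s)) = (-4 + s)/(-1 + 2*s))
g(9, -3) - 76*E((-2 + 6)**2) = -3 - 76*(-4 + (-2 + 6)**2)/(-1 + 2*(-2 + 6)**2) = -3 - 76*(-4 + 4**2)/(-1 + 2*4**2) = -3 - 76*(-4 + 16)/(-1 + 2*16) = -3 - 76*12/(-1 + 32) = -3 - 76*12/31 = -3 - 912/31 = -1005/31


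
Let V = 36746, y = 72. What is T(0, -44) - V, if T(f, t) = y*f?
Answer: -36746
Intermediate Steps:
T(f, t) = 72*f
T(0, -44) - V = 72*0 - 1*36746 = 0 - 36746 = -36746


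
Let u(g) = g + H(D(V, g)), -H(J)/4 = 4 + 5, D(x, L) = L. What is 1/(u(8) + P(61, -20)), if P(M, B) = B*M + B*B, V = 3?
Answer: -1/848 ≈ -0.0011792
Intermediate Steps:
H(J) = -36 (H(J) = -4*(4 + 5) = -4*9 = -36)
P(M, B) = B**2 + B*M (P(M, B) = B*M + B**2 = B**2 + B*M)
u(g) = -36 + g (u(g) = g - 36 = -36 + g)
1/(u(8) + P(61, -20)) = 1/((-36 + 8) - 20*(-20 + 61)) = 1/(-28 - 20*41) = 1/(-28 - 820) = 1/(-848) = -1/848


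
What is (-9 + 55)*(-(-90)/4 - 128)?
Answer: -4853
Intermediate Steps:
(-9 + 55)*(-(-90)/4 - 128) = 46*(-(-90)/4 - 128) = 46*(-15*(-3/2) - 128) = 46*(45/2 - 128) = 46*(-211/2) = -4853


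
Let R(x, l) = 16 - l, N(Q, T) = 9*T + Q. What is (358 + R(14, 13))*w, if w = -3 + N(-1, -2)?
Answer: -7942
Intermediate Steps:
N(Q, T) = Q + 9*T
w = -22 (w = -3 + (-1 + 9*(-2)) = -3 + (-1 - 18) = -3 - 19 = -22)
(358 + R(14, 13))*w = (358 + (16 - 1*13))*(-22) = (358 + (16 - 13))*(-22) = (358 + 3)*(-22) = 361*(-22) = -7942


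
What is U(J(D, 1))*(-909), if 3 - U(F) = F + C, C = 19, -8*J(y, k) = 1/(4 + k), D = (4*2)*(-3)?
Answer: 580851/40 ≈ 14521.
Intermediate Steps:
D = -24 (D = 8*(-3) = -24)
J(y, k) = -1/(8*(4 + k))
U(F) = -16 - F (U(F) = 3 - (F + 19) = 3 - (19 + F) = 3 + (-19 - F) = -16 - F)
U(J(D, 1))*(-909) = (-16 - (-1)/(32 + 8*1))*(-909) = (-16 - (-1)/(32 + 8))*(-909) = (-16 - (-1)/40)*(-909) = (-16 - 1*(-1/40))*(-909) = (-16 + 1/40)*(-909) = -639/40*(-909) = 580851/40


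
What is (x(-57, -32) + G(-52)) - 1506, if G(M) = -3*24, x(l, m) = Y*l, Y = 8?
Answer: -2034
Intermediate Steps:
x(l, m) = 8*l
G(M) = -72
(x(-57, -32) + G(-52)) - 1506 = (8*(-57) - 72) - 1506 = (-456 - 72) - 1506 = -528 - 1506 = -2034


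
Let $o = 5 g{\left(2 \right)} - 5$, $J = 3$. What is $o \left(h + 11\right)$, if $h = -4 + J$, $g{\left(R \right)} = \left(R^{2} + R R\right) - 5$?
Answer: $100$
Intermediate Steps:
$g{\left(R \right)} = -5 + 2 R^{2}$ ($g{\left(R \right)} = \left(R^{2} + R^{2}\right) - 5 = 2 R^{2} - 5 = -5 + 2 R^{2}$)
$h = -1$ ($h = -4 + 3 = -1$)
$o = 10$ ($o = 5 \left(-5 + 2 \cdot 2^{2}\right) - 5 = 5 \left(-5 + 2 \cdot 4\right) - 5 = 5 \left(-5 + 8\right) - 5 = 5 \cdot 3 - 5 = 15 - 5 = 10$)
$o \left(h + 11\right) = 10 \left(-1 + 11\right) = 10 \cdot 10 = 100$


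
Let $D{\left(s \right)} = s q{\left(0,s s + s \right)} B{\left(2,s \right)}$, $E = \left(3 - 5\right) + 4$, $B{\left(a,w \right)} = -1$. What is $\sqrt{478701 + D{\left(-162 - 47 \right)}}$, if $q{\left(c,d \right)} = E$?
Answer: $\sqrt{479119} \approx 692.18$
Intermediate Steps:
$E = 2$ ($E = -2 + 4 = 2$)
$q{\left(c,d \right)} = 2$
$D{\left(s \right)} = - 2 s$ ($D{\left(s \right)} = s 2 \left(-1\right) = 2 s \left(-1\right) = - 2 s$)
$\sqrt{478701 + D{\left(-162 - 47 \right)}} = \sqrt{478701 - 2 \left(-162 - 47\right)} = \sqrt{478701 - -418} = \sqrt{478701 + 418} = \sqrt{479119}$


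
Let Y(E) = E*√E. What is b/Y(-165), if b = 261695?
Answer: 52339*I*√165/5445 ≈ 123.47*I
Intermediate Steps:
Y(E) = E^(3/2)
b/Y(-165) = 261695/((-165)^(3/2)) = 261695/((-165*I*√165)) = 261695*(I*√165/27225) = 52339*I*√165/5445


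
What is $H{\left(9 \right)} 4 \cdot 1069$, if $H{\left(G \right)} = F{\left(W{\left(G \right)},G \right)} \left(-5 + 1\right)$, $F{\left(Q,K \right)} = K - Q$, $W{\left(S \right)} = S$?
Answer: $0$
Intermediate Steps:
$H{\left(G \right)} = 0$ ($H{\left(G \right)} = \left(G - G\right) \left(-5 + 1\right) = 0 \left(-4\right) = 0$)
$H{\left(9 \right)} 4 \cdot 1069 = 0 \cdot 4 \cdot 1069 = 0 \cdot 4276 = 0$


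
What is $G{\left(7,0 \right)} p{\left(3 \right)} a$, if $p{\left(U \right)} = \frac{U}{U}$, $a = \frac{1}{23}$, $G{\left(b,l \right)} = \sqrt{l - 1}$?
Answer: $\frac{i}{23} \approx 0.043478 i$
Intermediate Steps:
$G{\left(b,l \right)} = \sqrt{-1 + l}$
$a = \frac{1}{23} \approx 0.043478$
$p{\left(U \right)} = 1$
$G{\left(7,0 \right)} p{\left(3 \right)} a = \sqrt{-1 + 0} \cdot 1 \cdot \frac{1}{23} = \sqrt{-1} \cdot 1 \cdot \frac{1}{23} = i 1 \cdot \frac{1}{23} = i \frac{1}{23} = \frac{i}{23}$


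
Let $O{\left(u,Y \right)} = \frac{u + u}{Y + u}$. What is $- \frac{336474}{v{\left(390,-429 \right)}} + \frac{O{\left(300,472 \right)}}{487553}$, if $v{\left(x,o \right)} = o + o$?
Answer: $\frac{479718778731}{1223270477} \approx 392.16$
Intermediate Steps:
$v{\left(x,o \right)} = 2 o$
$O{\left(u,Y \right)} = \frac{2 u}{Y + u}$
$- \frac{336474}{v{\left(390,-429 \right)}} + \frac{O{\left(300,472 \right)}}{487553} = - \frac{336474}{2 \left(-429\right)} + \frac{2 \cdot 300 \frac{1}{472 + 300}}{487553} = - \frac{336474}{-858} + 2 \cdot 300 \cdot \frac{1}{772} \cdot \frac{1}{487553} = \left(-336474\right) \left(- \frac{1}{858}\right) + 2 \cdot 300 \cdot \frac{1}{772} \cdot \frac{1}{487553} = \frac{56079}{143} + \frac{150}{193} \cdot \frac{1}{487553} = \frac{56079}{143} + \frac{150}{94097729} = \frac{479718778731}{1223270477}$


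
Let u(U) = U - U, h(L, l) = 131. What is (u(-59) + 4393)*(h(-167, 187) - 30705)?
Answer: -134311582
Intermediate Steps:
u(U) = 0
(u(-59) + 4393)*(h(-167, 187) - 30705) = (0 + 4393)*(131 - 30705) = 4393*(-30574) = -134311582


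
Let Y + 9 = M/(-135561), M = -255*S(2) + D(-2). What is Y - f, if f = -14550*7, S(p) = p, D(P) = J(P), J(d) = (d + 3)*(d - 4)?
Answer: 4601889439/45187 ≈ 1.0184e+5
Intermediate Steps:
J(d) = (-4 + d)*(3 + d) (J(d) = (3 + d)*(-4 + d) = (-4 + d)*(3 + d))
D(P) = -12 + P² - P
M = -516 (M = -255*2 + (-12 + (-2)² - 1*(-2)) = -510 + (-12 + 4 + 2) = -510 - 6 = -516)
f = -101850
Y = -406511/45187 (Y = -9 - 516/(-135561) = -9 - 516*(-1/135561) = -9 + 172/45187 = -406511/45187 ≈ -8.9962)
Y - f = -406511/45187 - 1*(-101850) = -406511/45187 + 101850 = 4601889439/45187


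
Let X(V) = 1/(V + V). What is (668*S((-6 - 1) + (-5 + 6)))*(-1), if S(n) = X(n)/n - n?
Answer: -72311/18 ≈ -4017.3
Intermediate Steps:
X(V) = 1/(2*V)
S(n) = 1/(2*n²) - n (S(n) = (1/(2*n))/n - n = 1/(2*n²) - n)
(668*S((-6 - 1) + (-5 + 6)))*(-1) = (668*(1/(2*((-6 - 1) + (-5 + 6))²) - ((-6 - 1) + (-5 + 6))))*(-1) = (668*(1/(2*(-7 + 1)²) - (-7 + 1)))*(-1) = (668*((½)/(-6)² - 1*(-6)))*(-1) = (668*((½)*(1/36) + 6))*(-1) = (668*(1/72 + 6))*(-1) = (668*(433/72))*(-1) = (72311/18)*(-1) = -72311/18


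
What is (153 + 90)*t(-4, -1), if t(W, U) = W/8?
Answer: -243/2 ≈ -121.50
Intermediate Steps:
t(W, U) = W/8 (t(W, U) = W*(⅛) = W/8)
(153 + 90)*t(-4, -1) = (153 + 90)*((⅛)*(-4)) = 243*(-½) = -243/2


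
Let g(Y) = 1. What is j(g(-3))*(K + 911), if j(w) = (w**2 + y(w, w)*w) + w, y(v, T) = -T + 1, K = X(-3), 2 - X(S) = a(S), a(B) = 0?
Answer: 1826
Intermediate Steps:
X(S) = 2 (X(S) = 2 - 1*0 = 2 + 0 = 2)
K = 2
y(v, T) = 1 - T
j(w) = w + w**2 + w*(1 - w) (j(w) = (w**2 + (1 - w)*w) + w = (w**2 + w*(1 - w)) + w = w + w**2 + w*(1 - w))
j(g(-3))*(K + 911) = (2*1)*(2 + 911) = 2*913 = 1826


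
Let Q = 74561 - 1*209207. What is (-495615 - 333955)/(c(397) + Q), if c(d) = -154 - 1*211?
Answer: 829570/135011 ≈ 6.1445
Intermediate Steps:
c(d) = -365 (c(d) = -154 - 211 = -365)
Q = -134646 (Q = 74561 - 209207 = -134646)
(-495615 - 333955)/(c(397) + Q) = (-495615 - 333955)/(-365 - 134646) = -829570/(-135011) = -829570*(-1/135011) = 829570/135011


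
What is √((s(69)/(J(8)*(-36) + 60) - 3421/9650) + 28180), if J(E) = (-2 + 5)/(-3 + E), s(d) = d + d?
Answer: √1679675965654/7720 ≈ 167.88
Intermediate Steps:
s(d) = 2*d
J(E) = 3/(-3 + E)
√((s(69)/(J(8)*(-36) + 60) - 3421/9650) + 28180) = √(((2*69)/((3/(-3 + 8))*(-36) + 60) - 3421/9650) + 28180) = √((138/((3/5)*(-36) + 60) - 3421*1/9650) + 28180) = √((138/((3*(⅕))*(-36) + 60) - 3421/9650) + 28180) = √((138/((⅗)*(-36) + 60) - 3421/9650) + 28180) = √((138/(-108/5 + 60) - 3421/9650) + 28180) = √((138/(192/5) - 3421/9650) + 28180) = √((138*(5/192) - 3421/9650) + 28180) = √((115/32 - 3421/9650) + 28180) = √(500139/154400 + 28180) = √(4351492139/154400) = √1679675965654/7720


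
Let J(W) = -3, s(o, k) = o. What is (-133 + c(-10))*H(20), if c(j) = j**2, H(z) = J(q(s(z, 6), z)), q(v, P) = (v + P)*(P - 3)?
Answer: 99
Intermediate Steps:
q(v, P) = (-3 + P)*(P + v) (q(v, P) = (P + v)*(-3 + P) = (-3 + P)*(P + v))
H(z) = -3
(-133 + c(-10))*H(20) = (-133 + (-10)**2)*(-3) = (-133 + 100)*(-3) = -33*(-3) = 99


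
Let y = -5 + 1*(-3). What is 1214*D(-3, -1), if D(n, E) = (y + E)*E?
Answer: 10926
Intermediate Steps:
y = -8 (y = -5 - 3 = -8)
D(n, E) = E*(-8 + E) (D(n, E) = (-8 + E)*E = E*(-8 + E))
1214*D(-3, -1) = 1214*(-(-8 - 1)) = 1214*(-1*(-9)) = 1214*9 = 10926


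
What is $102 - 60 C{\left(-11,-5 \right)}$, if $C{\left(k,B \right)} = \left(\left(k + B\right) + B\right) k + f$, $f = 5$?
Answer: $-14058$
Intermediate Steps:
$C{\left(k,B \right)} = 5 + k \left(k + 2 B\right)$ ($C{\left(k,B \right)} = \left(\left(k + B\right) + B\right) k + 5 = \left(\left(B + k\right) + B\right) k + 5 = \left(k + 2 B\right) k + 5 = k \left(k + 2 B\right) + 5 = 5 + k \left(k + 2 B\right)$)
$102 - 60 C{\left(-11,-5 \right)} = 102 - 60 \left(5 + \left(-11\right)^{2} + 2 \left(-5\right) \left(-11\right)\right) = 102 - 60 \left(5 + 121 + 110\right) = 102 - 14160 = -14058$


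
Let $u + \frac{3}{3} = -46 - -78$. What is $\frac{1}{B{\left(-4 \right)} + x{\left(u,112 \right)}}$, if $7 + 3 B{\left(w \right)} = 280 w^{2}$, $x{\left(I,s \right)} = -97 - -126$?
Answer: $\frac{1}{1520} \approx 0.00065789$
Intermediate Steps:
$u = 31$ ($u = -1 - -32 = -1 + \left(-46 + 78\right) = -1 + 32 = 31$)
$x{\left(I,s \right)} = 29$ ($x{\left(I,s \right)} = -97 + 126 = 29$)
$B{\left(w \right)} = - \frac{7}{3} + \frac{280 w^{2}}{3}$
$\frac{1}{B{\left(-4 \right)} + x{\left(u,112 \right)}} = \frac{1}{\left(- \frac{7}{3} + \frac{280 \left(-4\right)^{2}}{3}\right) + 29} = \frac{1}{\left(- \frac{7}{3} + \frac{280}{3} \cdot 16\right) + 29} = \frac{1}{\left(- \frac{7}{3} + \frac{4480}{3}\right) + 29} = \frac{1}{1491 + 29} = \frac{1}{1520}$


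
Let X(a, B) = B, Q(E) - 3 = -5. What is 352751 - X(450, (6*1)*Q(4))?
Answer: 352763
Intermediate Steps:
Q(E) = -2 (Q(E) = 3 - 5 = -2)
352751 - X(450, (6*1)*Q(4)) = 352751 - 6*1*(-2) = 352751 - 6*(-2) = 352751 - 1*(-12) = 352751 + 12 = 352763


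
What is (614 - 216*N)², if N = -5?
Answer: 2869636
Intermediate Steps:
(614 - 216*N)² = (614 - 216*(-5))² = (614 + 1080)² = 1694² = 2869636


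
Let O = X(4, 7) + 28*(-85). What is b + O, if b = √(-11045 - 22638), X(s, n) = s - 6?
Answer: -2382 + I*√33683 ≈ -2382.0 + 183.53*I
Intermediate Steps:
X(s, n) = -6 + s
b = I*√33683 (b = √(-33683) = I*√33683 ≈ 183.53*I)
O = -2382 (O = (-6 + 4) + 28*(-85) = -2 - 2380 = -2382)
b + O = I*√33683 - 2382 = -2382 + I*√33683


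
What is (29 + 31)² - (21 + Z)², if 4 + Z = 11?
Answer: 2816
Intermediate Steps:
Z = 7 (Z = -4 + 11 = 7)
(29 + 31)² - (21 + Z)² = (29 + 31)² - (21 + 7)² = 60² - 1*28² = 3600 - 1*784 = 3600 - 784 = 2816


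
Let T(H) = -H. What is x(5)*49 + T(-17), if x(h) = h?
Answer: 262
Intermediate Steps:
x(5)*49 + T(-17) = 5*49 - 1*(-17) = 245 + 17 = 262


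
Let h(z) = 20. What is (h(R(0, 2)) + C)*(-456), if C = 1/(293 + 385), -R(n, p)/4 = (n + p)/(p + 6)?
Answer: -1030636/113 ≈ -9120.7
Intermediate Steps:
R(n, p) = -4*(n + p)/(6 + p) (R(n, p) = -4*(n + p)/(p + 6) = -4*(n + p)/(6 + p))
C = 1/678 ≈ 0.0014749
(h(R(0, 2)) + C)*(-456) = (20 + 1/678)*(-456) = (13561/678)*(-456) = -1030636/113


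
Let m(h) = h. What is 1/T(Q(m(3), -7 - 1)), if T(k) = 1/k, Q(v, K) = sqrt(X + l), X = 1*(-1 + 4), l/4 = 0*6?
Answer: sqrt(3) ≈ 1.7320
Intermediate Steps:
l = 0 (l = 4*(0*6) = 4*0 = 0)
X = 3 (X = 1*3 = 3)
Q(v, K) = sqrt(3) (Q(v, K) = sqrt(3 + 0) = sqrt(3))
1/T(Q(m(3), -7 - 1)) = 1/(1/(sqrt(3))) = 1/(sqrt(3)/3) = sqrt(3)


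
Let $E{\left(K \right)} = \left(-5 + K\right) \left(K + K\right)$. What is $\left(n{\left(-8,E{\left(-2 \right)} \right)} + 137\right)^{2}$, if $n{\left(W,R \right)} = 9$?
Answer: $21316$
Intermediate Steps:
$E{\left(K \right)} = 2 K \left(-5 + K\right)$ ($E{\left(K \right)} = \left(-5 + K\right) 2 K = 2 K \left(-5 + K\right)$)
$\left(n{\left(-8,E{\left(-2 \right)} \right)} + 137\right)^{2} = \left(9 + 137\right)^{2} = 146^{2} = 21316$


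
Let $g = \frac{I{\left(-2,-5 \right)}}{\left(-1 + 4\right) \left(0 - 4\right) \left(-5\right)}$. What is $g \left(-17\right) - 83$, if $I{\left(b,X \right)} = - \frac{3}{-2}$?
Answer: $- \frac{3337}{40} \approx -83.425$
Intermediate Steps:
$I{\left(b,X \right)} = \frac{3}{2}$ ($I{\left(b,X \right)} = \left(-3\right) \left(- \frac{1}{2}\right) = \frac{3}{2}$)
$g = \frac{1}{40}$ ($g = \frac{3}{2 \left(-1 + 4\right) \left(0 - 4\right) \left(-5\right)} = \frac{3}{2 \cdot 3 \left(-4\right) \left(-5\right)} = \frac{3}{2 \left(\left(-12\right) \left(-5\right)\right)} = \frac{3}{2 \cdot 60} = \frac{3}{2} \cdot \frac{1}{60} = \frac{1}{40} \approx 0.025$)
$g \left(-17\right) - 83 = \frac{1}{40} \left(-17\right) - 83 = - \frac{17}{40} - 83 = - \frac{3337}{40}$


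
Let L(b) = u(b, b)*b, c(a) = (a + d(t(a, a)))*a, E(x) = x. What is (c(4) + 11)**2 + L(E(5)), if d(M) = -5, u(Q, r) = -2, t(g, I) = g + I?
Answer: 39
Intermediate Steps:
t(g, I) = I + g
c(a) = a*(-5 + a) (c(a) = (a - 5)*a = (-5 + a)*a = a*(-5 + a))
L(b) = -2*b
(c(4) + 11)**2 + L(E(5)) = (4*(-5 + 4) + 11)**2 - 2*5 = (4*(-1) + 11)**2 - 10 = (-4 + 11)**2 - 10 = 7**2 - 10 = 49 - 10 = 39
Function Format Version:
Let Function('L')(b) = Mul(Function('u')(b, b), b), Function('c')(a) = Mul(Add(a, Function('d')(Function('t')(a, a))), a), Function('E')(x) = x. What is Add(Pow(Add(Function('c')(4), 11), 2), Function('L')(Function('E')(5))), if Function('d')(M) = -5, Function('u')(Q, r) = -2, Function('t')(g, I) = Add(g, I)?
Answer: 39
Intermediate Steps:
Function('t')(g, I) = Add(I, g)
Function('c')(a) = Mul(a, Add(-5, a)) (Function('c')(a) = Mul(Add(a, -5), a) = Mul(Add(-5, a), a) = Mul(a, Add(-5, a)))
Function('L')(b) = Mul(-2, b)
Add(Pow(Add(Function('c')(4), 11), 2), Function('L')(Function('E')(5))) = Add(Pow(Add(Mul(4, Add(-5, 4)), 11), 2), Mul(-2, 5)) = Add(Pow(Add(Mul(4, -1), 11), 2), -10) = Add(Pow(Add(-4, 11), 2), -10) = Add(Pow(7, 2), -10) = Add(49, -10) = 39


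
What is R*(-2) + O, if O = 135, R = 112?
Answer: -89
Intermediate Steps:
R*(-2) + O = 112*(-2) + 135 = -224 + 135 = -89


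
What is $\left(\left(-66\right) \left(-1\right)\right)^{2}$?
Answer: $4356$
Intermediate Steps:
$\left(\left(-66\right) \left(-1\right)\right)^{2} = 66^{2} = 4356$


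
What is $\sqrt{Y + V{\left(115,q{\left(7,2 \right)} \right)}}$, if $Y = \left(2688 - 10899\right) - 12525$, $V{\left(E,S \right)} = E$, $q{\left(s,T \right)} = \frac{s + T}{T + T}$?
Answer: $i \sqrt{20621} \approx 143.6 i$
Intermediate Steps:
$q{\left(s,T \right)} = \frac{T + s}{2 T}$
$Y = -20736$ ($Y = -8211 - 12525 = -20736$)
$\sqrt{Y + V{\left(115,q{\left(7,2 \right)} \right)}} = \sqrt{-20736 + 115} = \sqrt{-20621} = i \sqrt{20621}$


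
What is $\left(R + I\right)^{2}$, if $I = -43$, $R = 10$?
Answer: $1089$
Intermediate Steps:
$\left(R + I\right)^{2} = \left(10 - 43\right)^{2} = \left(-33\right)^{2} = 1089$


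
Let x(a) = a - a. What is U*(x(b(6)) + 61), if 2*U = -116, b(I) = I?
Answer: -3538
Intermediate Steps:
U = -58 (U = (½)*(-116) = -58)
x(a) = 0
U*(x(b(6)) + 61) = -58*(0 + 61) = -58*61 = -3538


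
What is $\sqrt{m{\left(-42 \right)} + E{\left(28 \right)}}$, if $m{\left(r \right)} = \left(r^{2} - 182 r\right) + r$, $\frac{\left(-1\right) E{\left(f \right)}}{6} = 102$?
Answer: $\sqrt{8754} \approx 93.563$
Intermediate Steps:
$E{\left(f \right)} = -612$ ($E{\left(f \right)} = \left(-6\right) 102 = -612$)
$m{\left(r \right)} = r^{2} - 181 r$
$\sqrt{m{\left(-42 \right)} + E{\left(28 \right)}} = \sqrt{- 42 \left(-181 - 42\right) - 612} = \sqrt{\left(-42\right) \left(-223\right) - 612} = \sqrt{9366 - 612} = \sqrt{8754}$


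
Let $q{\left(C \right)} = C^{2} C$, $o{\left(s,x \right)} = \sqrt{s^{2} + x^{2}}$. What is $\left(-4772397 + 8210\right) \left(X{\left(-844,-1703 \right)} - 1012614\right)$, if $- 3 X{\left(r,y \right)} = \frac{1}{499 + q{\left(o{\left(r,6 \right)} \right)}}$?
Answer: $\frac{5232081556602545222014360025225}{1084530519430361541} + \frac{6787746843128 \sqrt{178093}}{1084530519430361541} \approx 4.8243 \cdot 10^{12}$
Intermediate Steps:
$q{\left(C \right)} = C^{3}$
$X{\left(r,y \right)} = - \frac{1}{3 \left(499 + \left(36 + r^{2}\right)^{\frac{3}{2}}\right)}$ ($X{\left(r,y \right)} = - \frac{1}{3 \left(499 + \left(\sqrt{r^{2} + 6^{2}}\right)^{3}\right)} = - \frac{1}{3 \left(499 + \left(\sqrt{r^{2} + 36}\right)^{3}\right)} = - \frac{1}{3 \left(499 + \left(\sqrt{36 + r^{2}}\right)^{3}\right)} = - \frac{1}{3 \left(499 + \left(36 + r^{2}\right)^{\frac{3}{2}}\right)}$)
$\left(-4772397 + 8210\right) \left(X{\left(-844,-1703 \right)} - 1012614\right) = \left(-4772397 + 8210\right) \left(- \frac{1}{1497 + 3 \left(36 + \left(-844\right)^{2}\right)^{\frac{3}{2}}} - 1012614\right) = - 4764187 \left(- \frac{1}{1497 + 3 \left(36 + 712336\right)^{\frac{3}{2}}} - 1012614\right) = - 4764187 \left(- \frac{1}{1497 + 3 \cdot 712372^{\frac{3}{2}}} - 1012614\right) = - 4764187 \left(- \frac{1}{1497 + 3 \cdot 1424744 \sqrt{178093}} - 1012614\right) = - 4764187 \left(- \frac{1}{1497 + 4274232 \sqrt{178093}} - 1012614\right) = - 4764187 \left(-1012614 - \frac{1}{1497 + 4274232 \sqrt{178093}}\right) = 4824282454818 + \frac{4764187}{1497 + 4274232 \sqrt{178093}}$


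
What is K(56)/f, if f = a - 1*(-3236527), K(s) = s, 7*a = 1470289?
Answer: 196/12062989 ≈ 1.6248e-5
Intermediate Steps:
a = 1470289/7 (a = (⅐)*1470289 = 1470289/7 ≈ 2.1004e+5)
f = 24125978/7 (f = 1470289/7 - 1*(-3236527) = 1470289/7 + 3236527 = 24125978/7 ≈ 3.4466e+6)
K(56)/f = 56/(24125978/7) = 56*(7/24125978) = 196/12062989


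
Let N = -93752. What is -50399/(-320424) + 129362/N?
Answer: -4590710305/3755048856 ≈ -1.2225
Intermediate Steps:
-50399/(-320424) + 129362/N = -50399/(-320424) + 129362/(-93752) = -50399*(-1/320424) + 129362*(-1/93752) = 50399/320424 - 64681/46876 = -4590710305/3755048856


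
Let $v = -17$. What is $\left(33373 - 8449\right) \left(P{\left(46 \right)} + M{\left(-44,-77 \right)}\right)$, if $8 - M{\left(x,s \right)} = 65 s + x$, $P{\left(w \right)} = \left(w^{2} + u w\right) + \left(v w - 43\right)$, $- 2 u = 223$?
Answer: $30382356$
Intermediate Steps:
$u = - \frac{223}{2}$ ($u = \left(- \frac{1}{2}\right) 223 = - \frac{223}{2} \approx -111.5$)
$P{\left(w \right)} = -43 + w^{2} - \frac{257 w}{2}$ ($P{\left(w \right)} = \left(w^{2} - \frac{223 w}{2}\right) - \left(43 + 17 w\right) = -43 + w^{2} - \frac{257 w}{2}$)
$M{\left(x,s \right)} = 8 - x - 65 s$ ($M{\left(x,s \right)} = 8 - \left(65 s + x\right) = 8 - \left(x + 65 s\right) = 8 - x - 65 s$)
$\left(33373 - 8449\right) \left(P{\left(46 \right)} + M{\left(-44,-77 \right)}\right) = \left(33373 - 8449\right) \left(\left(-43 + 46^{2} - 5911\right) - -5057\right) = 24924 \left(\left(-43 + 2116 - 5911\right) + \left(8 + 44 + 5005\right)\right) = 24924 \left(-3838 + 5057\right) = 24924 \cdot 1219 = 30382356$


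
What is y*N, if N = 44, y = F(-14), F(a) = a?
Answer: -616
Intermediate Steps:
y = -14
y*N = -14*44 = -616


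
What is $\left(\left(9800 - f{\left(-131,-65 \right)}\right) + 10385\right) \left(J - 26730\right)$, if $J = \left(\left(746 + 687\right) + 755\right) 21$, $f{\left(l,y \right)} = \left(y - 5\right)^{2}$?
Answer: $293747130$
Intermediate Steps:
$f{\left(l,y \right)} = \left(-5 + y\right)^{2}$
$J = 45948$ ($J = \left(1433 + 755\right) 21 = 2188 \cdot 21 = 45948$)
$\left(\left(9800 - f{\left(-131,-65 \right)}\right) + 10385\right) \left(J - 26730\right) = \left(\left(9800 - \left(-5 - 65\right)^{2}\right) + 10385\right) \left(45948 - 26730\right) = \left(\left(9800 - \left(-70\right)^{2}\right) + 10385\right) 19218 = \left(\left(9800 - 4900\right) + 10385\right) 19218 = \left(4900 + 10385\right) 19218 = 15285 \cdot 19218 = 293747130$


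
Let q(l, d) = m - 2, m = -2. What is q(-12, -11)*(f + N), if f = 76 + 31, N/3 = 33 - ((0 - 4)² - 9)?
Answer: -740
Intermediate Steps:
q(l, d) = -4 (q(l, d) = -2 - 2 = -4)
N = 78 (N = 3*(33 - ((0 - 4)² - 9)) = 3*(33 - ((-4)² - 9)) = 3*(33 - (16 - 9)) = 3*(33 - 1*7) = 3*(33 - 7) = 3*26 = 78)
f = 107
q(-12, -11)*(f + N) = -4*(107 + 78) = -4*185 = -740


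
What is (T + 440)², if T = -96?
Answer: 118336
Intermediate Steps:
(T + 440)² = (-96 + 440)² = 344² = 118336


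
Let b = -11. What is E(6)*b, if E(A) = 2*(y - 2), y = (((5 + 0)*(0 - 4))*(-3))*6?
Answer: -7876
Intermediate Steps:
y = 360 (y = ((5*(-4))*(-3))*6 = -20*(-3)*6 = 60*6 = 360)
E(A) = 716 (E(A) = 2*(360 - 2) = 2*358 = 716)
E(6)*b = 716*(-11) = -7876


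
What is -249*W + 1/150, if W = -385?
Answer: 14379751/150 ≈ 95865.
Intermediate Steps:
-249*W + 1/150 = -249*(-385) + 1/150 = 95865 + 1/150 = 14379751/150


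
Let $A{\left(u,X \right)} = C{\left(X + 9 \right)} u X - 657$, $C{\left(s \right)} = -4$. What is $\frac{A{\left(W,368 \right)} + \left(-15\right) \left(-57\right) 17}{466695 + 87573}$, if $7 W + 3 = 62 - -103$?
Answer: $- \frac{23553}{646646} \approx -0.036423$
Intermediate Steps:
$W = \frac{162}{7}$ ($W = - \frac{3}{7} + \frac{62 - -103}{7} = - \frac{3}{7} + \frac{62 + 103}{7} = - \frac{3}{7} + \frac{1}{7} \cdot 165 = - \frac{3}{7} + \frac{165}{7} = \frac{162}{7} \approx 23.143$)
$A{\left(u,X \right)} = -657 - 4 X u$ ($A{\left(u,X \right)} = - 4 u X - 657 = - 4 X u - 657 = -657 - 4 X u$)
$\frac{A{\left(W,368 \right)} + \left(-15\right) \left(-57\right) 17}{466695 + 87573} = \frac{\left(-657 - 1472 \cdot \frac{162}{7}\right) + \left(-15\right) \left(-57\right) 17}{466695 + 87573} = \frac{\left(-657 - \frac{238464}{7}\right) + 855 \cdot 17}{554268} = \left(- \frac{243063}{7} + 14535\right) \frac{1}{554268} = \left(- \frac{141318}{7}\right) \frac{1}{554268} = - \frac{23553}{646646}$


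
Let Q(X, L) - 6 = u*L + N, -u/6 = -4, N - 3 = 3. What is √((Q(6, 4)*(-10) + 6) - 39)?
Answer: I*√1113 ≈ 33.362*I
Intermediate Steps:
N = 6 (N = 3 + 3 = 6)
u = 24 (u = -6*(-4) = 24)
Q(X, L) = 12 + 24*L (Q(X, L) = 6 + (24*L + 6) = 6 + (6 + 24*L) = 12 + 24*L)
√((Q(6, 4)*(-10) + 6) - 39) = √(((12 + 24*4)*(-10) + 6) - 39) = √(((12 + 96)*(-10) + 6) - 39) = √((108*(-10) + 6) - 39) = √((-1080 + 6) - 39) = √(-1074 - 39) = √(-1113) = I*√1113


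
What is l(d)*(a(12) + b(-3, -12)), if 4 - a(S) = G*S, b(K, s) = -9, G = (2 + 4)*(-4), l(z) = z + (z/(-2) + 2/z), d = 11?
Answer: 35375/22 ≈ 1608.0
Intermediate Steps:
l(z) = z/2 + 2/z (l(z) = z + (z*(-½) + 2/z) = z + (-z/2 + 2/z) = z + (2/z - z/2) = z/2 + 2/z)
G = -24 (G = 6*(-4) = -24)
a(S) = 4 + 24*S (a(S) = 4 - (-24)*S = 4 + 24*S)
l(d)*(a(12) + b(-3, -12)) = ((½)*11 + 2/11)*((4 + 24*12) - 9) = (11/2 + 2*(1/11))*((4 + 288) - 9) = (11/2 + 2/11)*(292 - 9) = (125/22)*283 = 35375/22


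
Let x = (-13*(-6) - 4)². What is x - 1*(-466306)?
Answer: 471782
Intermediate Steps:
x = 5476 (x = (78 - 4)² = 74² = 5476)
x - 1*(-466306) = 5476 - 1*(-466306) = 5476 + 466306 = 471782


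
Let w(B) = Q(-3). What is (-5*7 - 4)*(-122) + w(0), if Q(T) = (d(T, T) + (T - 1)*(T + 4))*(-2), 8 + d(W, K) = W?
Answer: 4788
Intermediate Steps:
d(W, K) = -8 + W
Q(T) = 16 - 2*T - 2*(-1 + T)*(4 + T) (Q(T) = ((-8 + T) + (T - 1)*(T + 4))*(-2) = ((-8 + T) + (-1 + T)*(4 + T))*(-2) = (-8 + T + (-1 + T)*(4 + T))*(-2) = 16 - 2*T - 2*(-1 + T)*(4 + T))
w(B) = 30 (w(B) = 24 - 8*(-3) - 2*(-3)² = 24 + 24 - 2*9 = 24 + 24 - 18 = 30)
(-5*7 - 4)*(-122) + w(0) = (-5*7 - 4)*(-122) + 30 = (-35 - 4)*(-122) + 30 = -39*(-122) + 30 = 4758 + 30 = 4788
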